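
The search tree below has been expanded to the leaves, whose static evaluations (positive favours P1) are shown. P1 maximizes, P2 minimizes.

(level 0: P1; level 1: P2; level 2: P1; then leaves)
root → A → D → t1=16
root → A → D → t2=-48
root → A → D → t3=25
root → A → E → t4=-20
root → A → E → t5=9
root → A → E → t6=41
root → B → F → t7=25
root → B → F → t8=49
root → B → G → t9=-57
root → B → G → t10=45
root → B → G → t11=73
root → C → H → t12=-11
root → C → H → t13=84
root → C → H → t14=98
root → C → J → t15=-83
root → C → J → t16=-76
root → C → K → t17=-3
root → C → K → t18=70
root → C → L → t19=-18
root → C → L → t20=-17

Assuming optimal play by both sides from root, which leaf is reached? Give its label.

t8

D (P1): max(16, -48, 25) = 25
E (P1): max(-20, 9, 41) = 41
A (P2): min(25, 41) = 25
F (P1): max(25, 49) = 49
G (P1): max(-57, 45, 73) = 73
B (P2): min(49, 73) = 49
H (P1): max(-11, 84, 98) = 98
J (P1): max(-83, -76) = -76
K (P1): max(-3, 70) = 70
L (P1): max(-18, -17) = -17
C (P2): min(98, -76, 70, -17) = -76
root (P1): max(25, 49, -76) = 49
At root, P1 picks B (highest: 49).
At B, P2 picks F (lowest: 49).
At F, P1 picks t8 (highest: 49).
Terminal value 49.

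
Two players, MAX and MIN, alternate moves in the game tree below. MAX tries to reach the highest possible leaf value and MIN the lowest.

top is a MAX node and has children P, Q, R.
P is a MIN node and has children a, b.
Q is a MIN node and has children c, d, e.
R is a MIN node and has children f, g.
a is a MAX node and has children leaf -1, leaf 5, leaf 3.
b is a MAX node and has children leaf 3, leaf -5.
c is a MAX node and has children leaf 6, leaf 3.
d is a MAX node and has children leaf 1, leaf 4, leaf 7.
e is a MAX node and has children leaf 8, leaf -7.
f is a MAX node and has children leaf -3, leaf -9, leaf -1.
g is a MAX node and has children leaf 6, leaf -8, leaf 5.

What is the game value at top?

6

a (MAX): max(-1, 5, 3) = 5
b (MAX): max(3, -5) = 3
P (MIN): min(5, 3) = 3
c (MAX): max(6, 3) = 6
d (MAX): max(1, 4, 7) = 7
e (MAX): max(8, -7) = 8
Q (MIN): min(6, 7, 8) = 6
f (MAX): max(-3, -9, -1) = -1
g (MAX): max(6, -8, 5) = 6
R (MIN): min(-1, 6) = -1
top (MAX): max(3, 6, -1) = 6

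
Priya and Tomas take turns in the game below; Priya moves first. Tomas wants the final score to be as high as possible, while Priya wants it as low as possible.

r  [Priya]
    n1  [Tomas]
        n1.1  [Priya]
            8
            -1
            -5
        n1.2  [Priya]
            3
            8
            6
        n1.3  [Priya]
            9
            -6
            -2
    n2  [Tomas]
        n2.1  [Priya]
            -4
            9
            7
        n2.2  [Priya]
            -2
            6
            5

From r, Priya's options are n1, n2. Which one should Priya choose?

n1.1 (Priya): min(8, -1, -5) = -5
n1.2 (Priya): min(3, 8, 6) = 3
n1.3 (Priya): min(9, -6, -2) = -6
n1 (Tomas): max(-5, 3, -6) = 3
n2.1 (Priya): min(-4, 9, 7) = -4
n2.2 (Priya): min(-2, 6, 5) = -2
n2 (Tomas): max(-4, -2) = -2
r (Priya): min(3, -2) = -2
Priya at r wants the lowest of {n1=3, n2=-2}, so chooses n2.

n2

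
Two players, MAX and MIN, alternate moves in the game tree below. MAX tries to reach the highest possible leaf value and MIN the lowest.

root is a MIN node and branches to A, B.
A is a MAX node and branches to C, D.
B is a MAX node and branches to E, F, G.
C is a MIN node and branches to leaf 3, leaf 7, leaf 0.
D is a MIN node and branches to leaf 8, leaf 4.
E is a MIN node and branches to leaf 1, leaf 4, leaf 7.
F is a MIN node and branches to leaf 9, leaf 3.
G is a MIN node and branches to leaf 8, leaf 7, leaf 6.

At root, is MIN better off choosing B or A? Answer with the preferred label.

E (MIN): min(1, 4, 7) = 1
F (MIN): min(9, 3) = 3
G (MIN): min(8, 7, 6) = 6
B (MAX): max(1, 3, 6) = 6
C (MIN): min(3, 7, 0) = 0
D (MIN): min(8, 4) = 4
A (MAX): max(0, 4) = 4
MIN prefers the lower value; B=6, A=4. A is better since 4 < 6.

A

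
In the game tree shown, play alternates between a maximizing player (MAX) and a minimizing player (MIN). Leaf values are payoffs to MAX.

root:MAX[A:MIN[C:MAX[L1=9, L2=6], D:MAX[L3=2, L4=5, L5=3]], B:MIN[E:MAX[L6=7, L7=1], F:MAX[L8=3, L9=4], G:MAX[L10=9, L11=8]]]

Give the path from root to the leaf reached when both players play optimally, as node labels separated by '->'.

C (MAX): max(9, 6) = 9
D (MAX): max(2, 5, 3) = 5
A (MIN): min(9, 5) = 5
E (MAX): max(7, 1) = 7
F (MAX): max(3, 4) = 4
G (MAX): max(9, 8) = 9
B (MIN): min(7, 4, 9) = 4
root (MAX): max(5, 4) = 5
At root, MAX picks A (highest: 5).
At A, MIN picks D (lowest: 5).
At D, MAX picks L4 (highest: 5).
Terminal value 5.

root -> A -> D -> L4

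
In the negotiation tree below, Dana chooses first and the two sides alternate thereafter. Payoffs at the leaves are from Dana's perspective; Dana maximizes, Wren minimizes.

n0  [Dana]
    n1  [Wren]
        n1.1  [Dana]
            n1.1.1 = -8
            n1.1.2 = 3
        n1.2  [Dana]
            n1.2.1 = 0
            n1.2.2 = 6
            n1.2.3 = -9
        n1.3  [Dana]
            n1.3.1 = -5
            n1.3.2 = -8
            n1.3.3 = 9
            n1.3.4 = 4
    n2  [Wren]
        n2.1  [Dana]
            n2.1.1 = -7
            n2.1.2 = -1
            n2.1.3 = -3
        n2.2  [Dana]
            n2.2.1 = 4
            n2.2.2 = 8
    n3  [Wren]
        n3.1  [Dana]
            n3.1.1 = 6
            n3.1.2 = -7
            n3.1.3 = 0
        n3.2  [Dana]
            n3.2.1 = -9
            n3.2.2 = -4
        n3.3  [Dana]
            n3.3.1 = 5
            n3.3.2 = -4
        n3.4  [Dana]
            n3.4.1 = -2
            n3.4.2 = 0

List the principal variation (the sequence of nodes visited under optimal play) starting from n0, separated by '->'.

n0 -> n1 -> n1.1 -> n1.1.2

n1.1 (Dana): max(-8, 3) = 3
n1.2 (Dana): max(0, 6, -9) = 6
n1.3 (Dana): max(-5, -8, 9, 4) = 9
n1 (Wren): min(3, 6, 9) = 3
n2.1 (Dana): max(-7, -1, -3) = -1
n2.2 (Dana): max(4, 8) = 8
n2 (Wren): min(-1, 8) = -1
n3.1 (Dana): max(6, -7, 0) = 6
n3.2 (Dana): max(-9, -4) = -4
n3.3 (Dana): max(5, -4) = 5
n3.4 (Dana): max(-2, 0) = 0
n3 (Wren): min(6, -4, 5, 0) = -4
n0 (Dana): max(3, -1, -4) = 3
At n0, Dana picks n1 (highest: 3).
At n1, Wren picks n1.1 (lowest: 3).
At n1.1, Dana picks n1.1.2 (highest: 3).
Terminal value 3.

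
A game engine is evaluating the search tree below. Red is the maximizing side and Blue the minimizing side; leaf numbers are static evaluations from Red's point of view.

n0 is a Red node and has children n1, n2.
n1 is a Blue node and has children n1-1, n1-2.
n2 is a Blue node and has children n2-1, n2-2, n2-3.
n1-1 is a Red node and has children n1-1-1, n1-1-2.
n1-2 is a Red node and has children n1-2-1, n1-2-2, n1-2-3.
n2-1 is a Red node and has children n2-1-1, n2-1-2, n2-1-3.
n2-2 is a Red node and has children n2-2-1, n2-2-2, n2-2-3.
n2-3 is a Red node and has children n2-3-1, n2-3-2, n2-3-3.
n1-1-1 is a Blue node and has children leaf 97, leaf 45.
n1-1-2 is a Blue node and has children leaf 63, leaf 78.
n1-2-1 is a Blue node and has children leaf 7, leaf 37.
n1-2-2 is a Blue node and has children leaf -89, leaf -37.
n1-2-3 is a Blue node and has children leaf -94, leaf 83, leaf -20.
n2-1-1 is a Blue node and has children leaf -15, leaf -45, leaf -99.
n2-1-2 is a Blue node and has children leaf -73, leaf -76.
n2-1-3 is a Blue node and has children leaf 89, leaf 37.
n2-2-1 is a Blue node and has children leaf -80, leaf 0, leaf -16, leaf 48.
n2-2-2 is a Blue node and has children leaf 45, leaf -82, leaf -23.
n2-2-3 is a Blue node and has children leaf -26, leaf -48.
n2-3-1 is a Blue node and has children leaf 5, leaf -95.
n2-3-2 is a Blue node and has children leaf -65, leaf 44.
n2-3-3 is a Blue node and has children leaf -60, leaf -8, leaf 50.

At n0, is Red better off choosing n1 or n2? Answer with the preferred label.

n1-1-1 (Blue): min(97, 45) = 45
n1-1-2 (Blue): min(63, 78) = 63
n1-1 (Red): max(45, 63) = 63
n1-2-1 (Blue): min(7, 37) = 7
n1-2-2 (Blue): min(-89, -37) = -89
n1-2-3 (Blue): min(-94, 83, -20) = -94
n1-2 (Red): max(7, -89, -94) = 7
n1 (Blue): min(63, 7) = 7
n2-1-1 (Blue): min(-15, -45, -99) = -99
n2-1-2 (Blue): min(-73, -76) = -76
n2-1-3 (Blue): min(89, 37) = 37
n2-1 (Red): max(-99, -76, 37) = 37
n2-2-1 (Blue): min(-80, 0, -16, 48) = -80
n2-2-2 (Blue): min(45, -82, -23) = -82
n2-2-3 (Blue): min(-26, -48) = -48
n2-2 (Red): max(-80, -82, -48) = -48
n2-3-1 (Blue): min(5, -95) = -95
n2-3-2 (Blue): min(-65, 44) = -65
n2-3-3 (Blue): min(-60, -8, 50) = -60
n2-3 (Red): max(-95, -65, -60) = -60
n2 (Blue): min(37, -48, -60) = -60
Red prefers the higher value; n1=7, n2=-60. n1 is better since 7 > -60.

n1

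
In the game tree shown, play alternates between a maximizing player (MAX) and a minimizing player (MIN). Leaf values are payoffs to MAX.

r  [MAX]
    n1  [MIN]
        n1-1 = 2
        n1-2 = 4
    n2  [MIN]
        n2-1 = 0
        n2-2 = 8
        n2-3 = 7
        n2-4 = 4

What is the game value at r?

2

n1 (MIN): min(2, 4) = 2
n2 (MIN): min(0, 8, 7, 4) = 0
r (MAX): max(2, 0) = 2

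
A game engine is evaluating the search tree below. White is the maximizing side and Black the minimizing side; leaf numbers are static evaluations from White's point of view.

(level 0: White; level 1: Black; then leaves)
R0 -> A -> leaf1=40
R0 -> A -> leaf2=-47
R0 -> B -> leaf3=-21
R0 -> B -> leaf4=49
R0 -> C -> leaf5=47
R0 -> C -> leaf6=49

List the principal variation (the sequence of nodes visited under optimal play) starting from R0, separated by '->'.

R0 -> C -> leaf5

A (Black): min(40, -47) = -47
B (Black): min(-21, 49) = -21
C (Black): min(47, 49) = 47
R0 (White): max(-47, -21, 47) = 47
At R0, White picks C (highest: 47).
At C, Black picks leaf5 (lowest: 47).
Terminal value 47.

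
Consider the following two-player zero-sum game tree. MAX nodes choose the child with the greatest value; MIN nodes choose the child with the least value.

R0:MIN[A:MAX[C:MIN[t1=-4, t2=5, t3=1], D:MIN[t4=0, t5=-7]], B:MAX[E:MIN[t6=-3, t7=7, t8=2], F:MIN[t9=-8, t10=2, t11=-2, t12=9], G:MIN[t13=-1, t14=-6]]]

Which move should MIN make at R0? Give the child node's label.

C (MIN): min(-4, 5, 1) = -4
D (MIN): min(0, -7) = -7
A (MAX): max(-4, -7) = -4
E (MIN): min(-3, 7, 2) = -3
F (MIN): min(-8, 2, -2, 9) = -8
G (MIN): min(-1, -6) = -6
B (MAX): max(-3, -8, -6) = -3
R0 (MIN): min(-4, -3) = -4
MIN at R0 wants the lowest of {A=-4, B=-3}, so chooses A.

A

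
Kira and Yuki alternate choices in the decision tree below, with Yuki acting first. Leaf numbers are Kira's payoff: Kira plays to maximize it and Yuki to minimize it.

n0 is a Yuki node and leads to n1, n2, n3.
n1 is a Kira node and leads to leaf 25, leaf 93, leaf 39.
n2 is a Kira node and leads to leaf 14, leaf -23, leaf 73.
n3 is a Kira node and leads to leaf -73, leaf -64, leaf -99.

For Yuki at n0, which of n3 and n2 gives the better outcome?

n3 (Kira): max(-73, -64, -99) = -64
n2 (Kira): max(14, -23, 73) = 73
Yuki prefers the lower value; n3=-64, n2=73. n3 is better since -64 < 73.

n3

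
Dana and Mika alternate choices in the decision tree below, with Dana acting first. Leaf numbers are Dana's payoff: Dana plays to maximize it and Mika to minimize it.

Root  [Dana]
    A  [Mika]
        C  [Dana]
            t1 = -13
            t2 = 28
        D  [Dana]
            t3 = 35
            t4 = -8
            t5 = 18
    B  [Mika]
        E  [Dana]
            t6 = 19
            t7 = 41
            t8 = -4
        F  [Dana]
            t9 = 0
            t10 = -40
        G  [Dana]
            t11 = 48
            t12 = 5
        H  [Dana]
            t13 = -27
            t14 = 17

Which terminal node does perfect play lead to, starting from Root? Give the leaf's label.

C (Dana): max(-13, 28) = 28
D (Dana): max(35, -8, 18) = 35
A (Mika): min(28, 35) = 28
E (Dana): max(19, 41, -4) = 41
F (Dana): max(0, -40) = 0
G (Dana): max(48, 5) = 48
H (Dana): max(-27, 17) = 17
B (Mika): min(41, 0, 48, 17) = 0
Root (Dana): max(28, 0) = 28
At Root, Dana picks A (highest: 28).
At A, Mika picks C (lowest: 28).
At C, Dana picks t2 (highest: 28).
Terminal value 28.

t2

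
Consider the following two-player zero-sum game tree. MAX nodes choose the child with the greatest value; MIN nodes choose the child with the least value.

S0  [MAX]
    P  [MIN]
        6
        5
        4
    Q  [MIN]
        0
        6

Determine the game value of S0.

4

P (MIN): min(6, 5, 4) = 4
Q (MIN): min(0, 6) = 0
S0 (MAX): max(4, 0) = 4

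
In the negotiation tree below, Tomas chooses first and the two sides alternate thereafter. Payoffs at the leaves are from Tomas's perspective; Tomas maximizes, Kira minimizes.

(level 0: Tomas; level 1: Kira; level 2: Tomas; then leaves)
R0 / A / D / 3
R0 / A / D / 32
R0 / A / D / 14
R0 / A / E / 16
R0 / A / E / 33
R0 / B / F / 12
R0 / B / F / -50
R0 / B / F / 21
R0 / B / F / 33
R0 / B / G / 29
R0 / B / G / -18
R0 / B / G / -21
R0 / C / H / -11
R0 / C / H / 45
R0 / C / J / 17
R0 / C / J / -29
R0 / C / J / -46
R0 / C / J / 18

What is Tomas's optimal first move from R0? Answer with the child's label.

A

D (Tomas): max(3, 32, 14) = 32
E (Tomas): max(16, 33) = 33
A (Kira): min(32, 33) = 32
F (Tomas): max(12, -50, 21, 33) = 33
G (Tomas): max(29, -18, -21) = 29
B (Kira): min(33, 29) = 29
H (Tomas): max(-11, 45) = 45
J (Tomas): max(17, -29, -46, 18) = 18
C (Kira): min(45, 18) = 18
R0 (Tomas): max(32, 29, 18) = 32
Tomas at R0 wants the highest of {A=32, B=29, C=18}, so chooses A.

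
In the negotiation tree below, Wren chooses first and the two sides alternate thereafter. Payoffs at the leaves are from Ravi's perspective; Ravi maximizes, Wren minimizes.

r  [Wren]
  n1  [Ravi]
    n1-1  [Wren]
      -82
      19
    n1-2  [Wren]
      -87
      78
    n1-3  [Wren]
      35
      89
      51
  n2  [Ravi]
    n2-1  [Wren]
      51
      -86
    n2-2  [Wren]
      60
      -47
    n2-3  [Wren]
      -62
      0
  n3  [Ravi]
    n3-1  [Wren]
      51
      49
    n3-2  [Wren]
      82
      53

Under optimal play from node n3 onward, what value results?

n3-1 (Wren): min(51, 49) = 49
n3-2 (Wren): min(82, 53) = 53
n3 (Ravi): max(49, 53) = 53

53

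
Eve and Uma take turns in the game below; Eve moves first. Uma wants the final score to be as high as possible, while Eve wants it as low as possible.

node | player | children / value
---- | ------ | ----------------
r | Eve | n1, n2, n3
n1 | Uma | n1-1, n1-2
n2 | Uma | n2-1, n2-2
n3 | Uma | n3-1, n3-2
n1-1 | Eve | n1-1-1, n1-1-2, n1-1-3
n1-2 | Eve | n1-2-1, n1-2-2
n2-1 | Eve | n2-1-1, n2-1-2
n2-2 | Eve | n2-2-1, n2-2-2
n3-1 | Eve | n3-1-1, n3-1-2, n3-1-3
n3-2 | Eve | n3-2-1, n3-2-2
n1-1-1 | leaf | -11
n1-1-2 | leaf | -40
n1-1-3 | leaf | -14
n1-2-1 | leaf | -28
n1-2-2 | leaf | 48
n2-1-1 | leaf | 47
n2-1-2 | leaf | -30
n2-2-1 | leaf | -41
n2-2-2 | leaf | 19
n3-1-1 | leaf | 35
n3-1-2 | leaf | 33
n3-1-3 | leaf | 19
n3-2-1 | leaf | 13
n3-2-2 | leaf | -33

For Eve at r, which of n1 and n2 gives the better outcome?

n1-1 (Eve): min(-11, -40, -14) = -40
n1-2 (Eve): min(-28, 48) = -28
n1 (Uma): max(-40, -28) = -28
n2-1 (Eve): min(47, -30) = -30
n2-2 (Eve): min(-41, 19) = -41
n2 (Uma): max(-30, -41) = -30
Eve prefers the lower value; n1=-28, n2=-30. n2 is better since -30 < -28.

n2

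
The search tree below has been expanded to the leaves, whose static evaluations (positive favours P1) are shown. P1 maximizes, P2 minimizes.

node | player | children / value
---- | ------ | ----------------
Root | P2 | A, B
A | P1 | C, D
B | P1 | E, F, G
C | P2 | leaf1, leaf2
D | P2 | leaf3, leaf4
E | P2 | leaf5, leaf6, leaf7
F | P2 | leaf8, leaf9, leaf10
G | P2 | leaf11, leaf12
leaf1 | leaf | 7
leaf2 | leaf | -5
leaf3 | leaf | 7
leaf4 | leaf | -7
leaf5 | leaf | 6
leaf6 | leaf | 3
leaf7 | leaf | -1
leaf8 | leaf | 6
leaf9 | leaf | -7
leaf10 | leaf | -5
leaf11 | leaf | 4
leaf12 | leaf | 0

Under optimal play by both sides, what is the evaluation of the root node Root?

C (P2): min(7, -5) = -5
D (P2): min(7, -7) = -7
A (P1): max(-5, -7) = -5
E (P2): min(6, 3, -1) = -1
F (P2): min(6, -7, -5) = -7
G (P2): min(4, 0) = 0
B (P1): max(-1, -7, 0) = 0
Root (P2): min(-5, 0) = -5

-5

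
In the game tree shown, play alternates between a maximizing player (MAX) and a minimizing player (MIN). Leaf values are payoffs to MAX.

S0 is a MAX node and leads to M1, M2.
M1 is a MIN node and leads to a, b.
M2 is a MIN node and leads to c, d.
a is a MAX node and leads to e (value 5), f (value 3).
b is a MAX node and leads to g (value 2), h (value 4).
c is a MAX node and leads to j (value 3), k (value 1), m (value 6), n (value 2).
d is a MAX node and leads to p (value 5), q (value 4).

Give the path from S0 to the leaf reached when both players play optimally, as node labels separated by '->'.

a (MAX): max(5, 3) = 5
b (MAX): max(2, 4) = 4
M1 (MIN): min(5, 4) = 4
c (MAX): max(3, 1, 6, 2) = 6
d (MAX): max(5, 4) = 5
M2 (MIN): min(6, 5) = 5
S0 (MAX): max(4, 5) = 5
At S0, MAX picks M2 (highest: 5).
At M2, MIN picks d (lowest: 5).
At d, MAX picks p (highest: 5).
Terminal value 5.

S0 -> M2 -> d -> p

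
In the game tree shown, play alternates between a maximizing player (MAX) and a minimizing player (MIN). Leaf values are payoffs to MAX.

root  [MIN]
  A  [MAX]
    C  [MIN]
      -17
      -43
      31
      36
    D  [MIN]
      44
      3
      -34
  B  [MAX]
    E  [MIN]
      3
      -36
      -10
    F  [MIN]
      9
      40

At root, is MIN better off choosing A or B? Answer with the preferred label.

C (MIN): min(-17, -43, 31, 36) = -43
D (MIN): min(44, 3, -34) = -34
A (MAX): max(-43, -34) = -34
E (MIN): min(3, -36, -10) = -36
F (MIN): min(9, 40) = 9
B (MAX): max(-36, 9) = 9
MIN prefers the lower value; A=-34, B=9. A is better since -34 < 9.

A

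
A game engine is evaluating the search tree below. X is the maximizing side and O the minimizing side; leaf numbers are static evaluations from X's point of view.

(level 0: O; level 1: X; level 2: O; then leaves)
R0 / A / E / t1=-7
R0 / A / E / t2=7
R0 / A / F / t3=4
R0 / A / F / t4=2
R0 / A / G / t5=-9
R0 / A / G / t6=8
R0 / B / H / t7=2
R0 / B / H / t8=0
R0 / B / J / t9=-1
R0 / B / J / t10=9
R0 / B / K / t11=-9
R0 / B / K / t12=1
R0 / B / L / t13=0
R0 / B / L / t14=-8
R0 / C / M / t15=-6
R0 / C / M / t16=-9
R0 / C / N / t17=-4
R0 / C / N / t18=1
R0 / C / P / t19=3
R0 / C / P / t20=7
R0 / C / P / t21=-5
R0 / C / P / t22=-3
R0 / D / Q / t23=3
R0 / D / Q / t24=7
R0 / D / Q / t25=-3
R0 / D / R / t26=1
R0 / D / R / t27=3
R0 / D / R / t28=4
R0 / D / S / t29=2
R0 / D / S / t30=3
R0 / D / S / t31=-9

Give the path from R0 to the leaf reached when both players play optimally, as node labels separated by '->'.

E (O): min(-7, 7) = -7
F (O): min(4, 2) = 2
G (O): min(-9, 8) = -9
A (X): max(-7, 2, -9) = 2
H (O): min(2, 0) = 0
J (O): min(-1, 9) = -1
K (O): min(-9, 1) = -9
L (O): min(0, -8) = -8
B (X): max(0, -1, -9, -8) = 0
M (O): min(-6, -9) = -9
N (O): min(-4, 1) = -4
P (O): min(3, 7, -5, -3) = -5
C (X): max(-9, -4, -5) = -4
Q (O): min(3, 7, -3) = -3
R (O): min(1, 3, 4) = 1
S (O): min(2, 3, -9) = -9
D (X): max(-3, 1, -9) = 1
R0 (O): min(2, 0, -4, 1) = -4
At R0, O picks C (lowest: -4).
At C, X picks N (highest: -4).
At N, O picks t17 (lowest: -4).
Terminal value -4.

R0 -> C -> N -> t17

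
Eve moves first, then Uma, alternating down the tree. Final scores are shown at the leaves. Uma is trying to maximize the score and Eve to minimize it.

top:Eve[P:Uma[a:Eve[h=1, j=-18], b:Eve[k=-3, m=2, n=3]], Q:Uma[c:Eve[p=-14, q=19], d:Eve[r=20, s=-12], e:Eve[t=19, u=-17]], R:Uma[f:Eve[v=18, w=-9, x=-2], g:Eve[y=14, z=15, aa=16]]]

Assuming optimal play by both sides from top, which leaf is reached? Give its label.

a (Eve): min(1, -18) = -18
b (Eve): min(-3, 2, 3) = -3
P (Uma): max(-18, -3) = -3
c (Eve): min(-14, 19) = -14
d (Eve): min(20, -12) = -12
e (Eve): min(19, -17) = -17
Q (Uma): max(-14, -12, -17) = -12
f (Eve): min(18, -9, -2) = -9
g (Eve): min(14, 15, 16) = 14
R (Uma): max(-9, 14) = 14
top (Eve): min(-3, -12, 14) = -12
At top, Eve picks Q (lowest: -12).
At Q, Uma picks d (highest: -12).
At d, Eve picks s (lowest: -12).
Terminal value -12.

s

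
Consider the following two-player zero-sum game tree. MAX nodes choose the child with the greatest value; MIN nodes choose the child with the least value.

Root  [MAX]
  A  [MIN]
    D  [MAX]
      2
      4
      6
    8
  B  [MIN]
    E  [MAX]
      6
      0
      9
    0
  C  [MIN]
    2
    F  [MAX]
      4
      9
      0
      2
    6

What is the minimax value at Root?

D (MAX): max(2, 4, 6) = 6
A (MIN): min(6, 8) = 6
E (MAX): max(6, 0, 9) = 9
B (MIN): min(9, 0) = 0
F (MAX): max(4, 9, 0, 2) = 9
C (MIN): min(2, 9, 6) = 2
Root (MAX): max(6, 0, 2) = 6

6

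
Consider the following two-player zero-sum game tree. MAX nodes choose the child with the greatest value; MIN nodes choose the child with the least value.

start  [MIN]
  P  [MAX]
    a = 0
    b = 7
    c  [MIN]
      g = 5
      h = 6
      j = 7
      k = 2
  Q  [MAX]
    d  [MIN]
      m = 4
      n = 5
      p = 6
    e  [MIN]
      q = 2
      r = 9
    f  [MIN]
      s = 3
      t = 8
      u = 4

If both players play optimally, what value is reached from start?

4

c (MIN): min(5, 6, 7, 2) = 2
P (MAX): max(0, 7, 2) = 7
d (MIN): min(4, 5, 6) = 4
e (MIN): min(2, 9) = 2
f (MIN): min(3, 8, 4) = 3
Q (MAX): max(4, 2, 3) = 4
start (MIN): min(7, 4) = 4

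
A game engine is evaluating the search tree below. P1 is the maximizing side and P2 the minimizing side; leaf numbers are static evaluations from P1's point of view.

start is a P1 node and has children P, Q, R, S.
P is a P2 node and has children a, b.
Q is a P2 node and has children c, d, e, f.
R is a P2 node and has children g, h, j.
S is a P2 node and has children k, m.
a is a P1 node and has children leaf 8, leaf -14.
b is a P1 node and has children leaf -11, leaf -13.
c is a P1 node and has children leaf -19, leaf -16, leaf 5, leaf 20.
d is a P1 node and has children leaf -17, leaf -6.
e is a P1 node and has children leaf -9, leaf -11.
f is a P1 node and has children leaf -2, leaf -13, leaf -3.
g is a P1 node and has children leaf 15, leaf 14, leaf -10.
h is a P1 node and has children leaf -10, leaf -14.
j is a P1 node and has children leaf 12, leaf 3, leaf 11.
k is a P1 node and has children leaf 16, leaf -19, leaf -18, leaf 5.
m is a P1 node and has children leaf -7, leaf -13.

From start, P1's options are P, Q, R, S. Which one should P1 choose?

a (P1): max(8, -14) = 8
b (P1): max(-11, -13) = -11
P (P2): min(8, -11) = -11
c (P1): max(-19, -16, 5, 20) = 20
d (P1): max(-17, -6) = -6
e (P1): max(-9, -11) = -9
f (P1): max(-2, -13, -3) = -2
Q (P2): min(20, -6, -9, -2) = -9
g (P1): max(15, 14, -10) = 15
h (P1): max(-10, -14) = -10
j (P1): max(12, 3, 11) = 12
R (P2): min(15, -10, 12) = -10
k (P1): max(16, -19, -18, 5) = 16
m (P1): max(-7, -13) = -7
S (P2): min(16, -7) = -7
start (P1): max(-11, -9, -10, -7) = -7
P1 at start wants the highest of {P=-11, Q=-9, R=-10, S=-7}, so chooses S.

S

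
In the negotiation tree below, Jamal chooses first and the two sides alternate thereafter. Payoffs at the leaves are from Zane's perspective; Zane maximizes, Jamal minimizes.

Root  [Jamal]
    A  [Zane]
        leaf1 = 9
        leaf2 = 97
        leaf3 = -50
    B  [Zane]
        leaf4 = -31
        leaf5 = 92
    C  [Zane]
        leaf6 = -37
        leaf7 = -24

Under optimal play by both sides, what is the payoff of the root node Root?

A (Zane): max(9, 97, -50) = 97
B (Zane): max(-31, 92) = 92
C (Zane): max(-37, -24) = -24
Root (Jamal): min(97, 92, -24) = -24

-24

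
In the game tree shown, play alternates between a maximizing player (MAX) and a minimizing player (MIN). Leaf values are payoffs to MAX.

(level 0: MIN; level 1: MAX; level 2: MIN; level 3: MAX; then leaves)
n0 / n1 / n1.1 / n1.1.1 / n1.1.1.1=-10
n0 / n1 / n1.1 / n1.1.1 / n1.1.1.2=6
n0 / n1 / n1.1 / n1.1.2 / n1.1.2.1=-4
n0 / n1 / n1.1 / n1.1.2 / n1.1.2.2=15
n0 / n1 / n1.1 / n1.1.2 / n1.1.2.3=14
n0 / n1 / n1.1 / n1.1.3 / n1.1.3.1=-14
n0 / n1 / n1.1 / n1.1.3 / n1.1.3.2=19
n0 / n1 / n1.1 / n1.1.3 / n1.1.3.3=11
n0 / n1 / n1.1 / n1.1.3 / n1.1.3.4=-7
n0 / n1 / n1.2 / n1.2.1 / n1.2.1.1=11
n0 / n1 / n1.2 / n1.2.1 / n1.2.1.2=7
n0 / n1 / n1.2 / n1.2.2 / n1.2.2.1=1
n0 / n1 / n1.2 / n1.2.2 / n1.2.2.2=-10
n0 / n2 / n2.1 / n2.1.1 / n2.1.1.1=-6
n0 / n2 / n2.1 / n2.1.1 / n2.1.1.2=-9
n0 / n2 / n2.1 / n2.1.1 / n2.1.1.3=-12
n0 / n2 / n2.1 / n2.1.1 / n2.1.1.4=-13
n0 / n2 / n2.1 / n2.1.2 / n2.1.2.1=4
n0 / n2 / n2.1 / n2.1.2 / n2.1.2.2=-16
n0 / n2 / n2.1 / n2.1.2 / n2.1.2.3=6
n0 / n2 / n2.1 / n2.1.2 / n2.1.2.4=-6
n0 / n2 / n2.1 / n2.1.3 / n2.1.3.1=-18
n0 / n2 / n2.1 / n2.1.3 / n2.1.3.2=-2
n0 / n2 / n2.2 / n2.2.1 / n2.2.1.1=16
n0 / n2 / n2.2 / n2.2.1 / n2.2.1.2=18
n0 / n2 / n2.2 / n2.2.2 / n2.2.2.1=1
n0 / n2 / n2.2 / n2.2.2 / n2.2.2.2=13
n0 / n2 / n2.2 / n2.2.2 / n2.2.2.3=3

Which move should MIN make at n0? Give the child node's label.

n1.1.1 (MAX): max(-10, 6) = 6
n1.1.2 (MAX): max(-4, 15, 14) = 15
n1.1.3 (MAX): max(-14, 19, 11, -7) = 19
n1.1 (MIN): min(6, 15, 19) = 6
n1.2.1 (MAX): max(11, 7) = 11
n1.2.2 (MAX): max(1, -10) = 1
n1.2 (MIN): min(11, 1) = 1
n1 (MAX): max(6, 1) = 6
n2.1.1 (MAX): max(-6, -9, -12, -13) = -6
n2.1.2 (MAX): max(4, -16, 6, -6) = 6
n2.1.3 (MAX): max(-18, -2) = -2
n2.1 (MIN): min(-6, 6, -2) = -6
n2.2.1 (MAX): max(16, 18) = 18
n2.2.2 (MAX): max(1, 13, 3) = 13
n2.2 (MIN): min(18, 13) = 13
n2 (MAX): max(-6, 13) = 13
n0 (MIN): min(6, 13) = 6
MIN at n0 wants the lowest of {n1=6, n2=13}, so chooses n1.

n1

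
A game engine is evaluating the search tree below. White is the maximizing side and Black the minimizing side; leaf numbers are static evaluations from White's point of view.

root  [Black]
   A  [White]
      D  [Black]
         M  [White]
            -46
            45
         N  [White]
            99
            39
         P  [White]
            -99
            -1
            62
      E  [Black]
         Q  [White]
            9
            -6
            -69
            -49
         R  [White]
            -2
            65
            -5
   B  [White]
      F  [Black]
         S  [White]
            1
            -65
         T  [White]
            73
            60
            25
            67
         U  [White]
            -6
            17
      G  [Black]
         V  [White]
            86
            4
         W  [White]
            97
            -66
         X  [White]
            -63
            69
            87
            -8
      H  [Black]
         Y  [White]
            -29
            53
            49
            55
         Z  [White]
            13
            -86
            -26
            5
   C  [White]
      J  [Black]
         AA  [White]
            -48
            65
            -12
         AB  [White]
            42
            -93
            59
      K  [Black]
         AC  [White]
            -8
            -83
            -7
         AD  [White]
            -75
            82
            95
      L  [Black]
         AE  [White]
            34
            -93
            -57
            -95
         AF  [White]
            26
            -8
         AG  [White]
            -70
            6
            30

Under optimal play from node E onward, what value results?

Q (White): max(9, -6, -69, -49) = 9
R (White): max(-2, 65, -5) = 65
E (Black): min(9, 65) = 9

9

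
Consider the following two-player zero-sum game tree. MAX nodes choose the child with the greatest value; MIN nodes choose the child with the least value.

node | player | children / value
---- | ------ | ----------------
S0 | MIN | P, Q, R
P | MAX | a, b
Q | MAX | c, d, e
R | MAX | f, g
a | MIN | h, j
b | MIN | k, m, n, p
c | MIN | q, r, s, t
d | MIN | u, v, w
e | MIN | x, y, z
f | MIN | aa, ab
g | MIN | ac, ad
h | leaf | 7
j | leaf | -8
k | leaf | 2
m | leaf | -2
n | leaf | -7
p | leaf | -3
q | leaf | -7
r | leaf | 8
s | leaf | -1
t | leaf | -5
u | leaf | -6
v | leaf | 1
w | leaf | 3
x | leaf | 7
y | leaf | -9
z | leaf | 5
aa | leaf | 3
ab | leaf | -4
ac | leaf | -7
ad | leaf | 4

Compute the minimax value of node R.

-4

f (MIN): min(3, -4) = -4
g (MIN): min(-7, 4) = -7
R (MAX): max(-4, -7) = -4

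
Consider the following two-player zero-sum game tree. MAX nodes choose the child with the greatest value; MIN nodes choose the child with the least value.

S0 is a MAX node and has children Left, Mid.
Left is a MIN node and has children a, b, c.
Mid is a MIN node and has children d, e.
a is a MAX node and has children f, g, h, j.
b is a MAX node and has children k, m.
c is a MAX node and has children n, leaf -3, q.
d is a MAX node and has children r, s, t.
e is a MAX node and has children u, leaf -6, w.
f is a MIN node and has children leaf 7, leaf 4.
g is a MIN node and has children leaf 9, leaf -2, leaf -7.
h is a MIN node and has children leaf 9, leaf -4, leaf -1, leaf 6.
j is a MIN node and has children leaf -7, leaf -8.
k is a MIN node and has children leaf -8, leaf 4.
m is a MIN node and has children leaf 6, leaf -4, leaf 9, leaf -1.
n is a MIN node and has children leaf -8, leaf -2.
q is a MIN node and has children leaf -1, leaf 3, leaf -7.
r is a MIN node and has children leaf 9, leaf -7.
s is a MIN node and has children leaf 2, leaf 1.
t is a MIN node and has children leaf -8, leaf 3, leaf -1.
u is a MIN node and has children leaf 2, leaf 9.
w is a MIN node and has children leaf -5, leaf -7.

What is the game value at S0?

f (MIN): min(7, 4) = 4
g (MIN): min(9, -2, -7) = -7
h (MIN): min(9, -4, -1, 6) = -4
j (MIN): min(-7, -8) = -8
a (MAX): max(4, -7, -4, -8) = 4
k (MIN): min(-8, 4) = -8
m (MIN): min(6, -4, 9, -1) = -4
b (MAX): max(-8, -4) = -4
n (MIN): min(-8, -2) = -8
q (MIN): min(-1, 3, -7) = -7
c (MAX): max(-8, -3, -7) = -3
Left (MIN): min(4, -4, -3) = -4
r (MIN): min(9, -7) = -7
s (MIN): min(2, 1) = 1
t (MIN): min(-8, 3, -1) = -8
d (MAX): max(-7, 1, -8) = 1
u (MIN): min(2, 9) = 2
w (MIN): min(-5, -7) = -7
e (MAX): max(2, -6, -7) = 2
Mid (MIN): min(1, 2) = 1
S0 (MAX): max(-4, 1) = 1

1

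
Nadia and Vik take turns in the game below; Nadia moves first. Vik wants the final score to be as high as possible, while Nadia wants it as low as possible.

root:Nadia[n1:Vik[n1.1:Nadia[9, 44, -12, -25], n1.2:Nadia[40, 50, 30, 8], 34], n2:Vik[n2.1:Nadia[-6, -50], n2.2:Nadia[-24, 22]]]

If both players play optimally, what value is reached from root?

n1.1 (Nadia): min(9, 44, -12, -25) = -25
n1.2 (Nadia): min(40, 50, 30, 8) = 8
n1 (Vik): max(-25, 8, 34) = 34
n2.1 (Nadia): min(-6, -50) = -50
n2.2 (Nadia): min(-24, 22) = -24
n2 (Vik): max(-50, -24) = -24
root (Nadia): min(34, -24) = -24

-24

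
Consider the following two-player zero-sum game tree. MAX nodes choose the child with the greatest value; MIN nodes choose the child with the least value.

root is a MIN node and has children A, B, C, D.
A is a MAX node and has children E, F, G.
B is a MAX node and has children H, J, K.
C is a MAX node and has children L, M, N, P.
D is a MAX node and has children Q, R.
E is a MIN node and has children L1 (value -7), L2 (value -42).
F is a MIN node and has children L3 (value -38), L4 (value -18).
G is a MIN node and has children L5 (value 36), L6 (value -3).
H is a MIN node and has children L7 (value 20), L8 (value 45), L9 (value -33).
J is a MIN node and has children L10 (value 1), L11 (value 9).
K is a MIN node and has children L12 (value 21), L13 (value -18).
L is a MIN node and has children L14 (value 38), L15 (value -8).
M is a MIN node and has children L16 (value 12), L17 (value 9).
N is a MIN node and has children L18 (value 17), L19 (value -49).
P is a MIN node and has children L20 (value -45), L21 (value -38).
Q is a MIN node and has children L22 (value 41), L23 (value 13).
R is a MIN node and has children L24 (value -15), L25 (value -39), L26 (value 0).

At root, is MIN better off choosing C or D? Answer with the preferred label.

L (MIN): min(38, -8) = -8
M (MIN): min(12, 9) = 9
N (MIN): min(17, -49) = -49
P (MIN): min(-45, -38) = -45
C (MAX): max(-8, 9, -49, -45) = 9
Q (MIN): min(41, 13) = 13
R (MIN): min(-15, -39, 0) = -39
D (MAX): max(13, -39) = 13
MIN prefers the lower value; C=9, D=13. C is better since 9 < 13.

C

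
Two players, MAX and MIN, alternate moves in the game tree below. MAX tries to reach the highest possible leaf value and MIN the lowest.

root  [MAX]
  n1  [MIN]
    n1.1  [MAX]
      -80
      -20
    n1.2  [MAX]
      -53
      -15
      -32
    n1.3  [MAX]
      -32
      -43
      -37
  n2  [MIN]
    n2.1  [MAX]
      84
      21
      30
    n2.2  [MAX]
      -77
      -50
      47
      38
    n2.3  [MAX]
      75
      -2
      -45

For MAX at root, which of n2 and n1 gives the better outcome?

n2

n2.1 (MAX): max(84, 21, 30) = 84
n2.2 (MAX): max(-77, -50, 47, 38) = 47
n2.3 (MAX): max(75, -2, -45) = 75
n2 (MIN): min(84, 47, 75) = 47
n1.1 (MAX): max(-80, -20) = -20
n1.2 (MAX): max(-53, -15, -32) = -15
n1.3 (MAX): max(-32, -43, -37) = -32
n1 (MIN): min(-20, -15, -32) = -32
MAX prefers the higher value; n2=47, n1=-32. n2 is better since 47 > -32.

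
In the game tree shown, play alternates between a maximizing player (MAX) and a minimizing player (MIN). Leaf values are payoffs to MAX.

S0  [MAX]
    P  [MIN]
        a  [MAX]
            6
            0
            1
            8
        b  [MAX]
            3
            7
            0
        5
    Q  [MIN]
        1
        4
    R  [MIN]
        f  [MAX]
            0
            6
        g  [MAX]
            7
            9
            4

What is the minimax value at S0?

a (MAX): max(6, 0, 1, 8) = 8
b (MAX): max(3, 7, 0) = 7
P (MIN): min(8, 7, 5) = 5
Q (MIN): min(1, 4) = 1
f (MAX): max(0, 6) = 6
g (MAX): max(7, 9, 4) = 9
R (MIN): min(6, 9) = 6
S0 (MAX): max(5, 1, 6) = 6

6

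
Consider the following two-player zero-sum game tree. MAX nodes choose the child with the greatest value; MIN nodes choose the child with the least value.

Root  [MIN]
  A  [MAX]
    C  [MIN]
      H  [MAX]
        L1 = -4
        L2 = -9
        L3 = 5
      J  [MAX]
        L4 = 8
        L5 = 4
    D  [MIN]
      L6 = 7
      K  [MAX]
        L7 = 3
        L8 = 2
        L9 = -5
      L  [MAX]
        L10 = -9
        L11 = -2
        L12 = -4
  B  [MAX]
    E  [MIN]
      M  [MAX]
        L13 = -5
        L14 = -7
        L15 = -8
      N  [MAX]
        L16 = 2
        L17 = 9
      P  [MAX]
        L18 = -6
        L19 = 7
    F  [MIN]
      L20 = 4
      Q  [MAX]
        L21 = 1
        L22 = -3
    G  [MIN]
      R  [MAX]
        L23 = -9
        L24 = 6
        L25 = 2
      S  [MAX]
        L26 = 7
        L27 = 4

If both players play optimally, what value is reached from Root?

H (MAX): max(-4, -9, 5) = 5
J (MAX): max(8, 4) = 8
C (MIN): min(5, 8) = 5
K (MAX): max(3, 2, -5) = 3
L (MAX): max(-9, -2, -4) = -2
D (MIN): min(7, 3, -2) = -2
A (MAX): max(5, -2) = 5
M (MAX): max(-5, -7, -8) = -5
N (MAX): max(2, 9) = 9
P (MAX): max(-6, 7) = 7
E (MIN): min(-5, 9, 7) = -5
Q (MAX): max(1, -3) = 1
F (MIN): min(4, 1) = 1
R (MAX): max(-9, 6, 2) = 6
S (MAX): max(7, 4) = 7
G (MIN): min(6, 7) = 6
B (MAX): max(-5, 1, 6) = 6
Root (MIN): min(5, 6) = 5

5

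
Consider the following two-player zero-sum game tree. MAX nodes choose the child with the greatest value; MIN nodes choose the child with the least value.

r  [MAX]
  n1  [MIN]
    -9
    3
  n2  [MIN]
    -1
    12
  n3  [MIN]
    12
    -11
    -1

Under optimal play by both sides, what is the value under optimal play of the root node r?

n1 (MIN): min(-9, 3) = -9
n2 (MIN): min(-1, 12) = -1
n3 (MIN): min(12, -11, -1) = -11
r (MAX): max(-9, -1, -11) = -1

-1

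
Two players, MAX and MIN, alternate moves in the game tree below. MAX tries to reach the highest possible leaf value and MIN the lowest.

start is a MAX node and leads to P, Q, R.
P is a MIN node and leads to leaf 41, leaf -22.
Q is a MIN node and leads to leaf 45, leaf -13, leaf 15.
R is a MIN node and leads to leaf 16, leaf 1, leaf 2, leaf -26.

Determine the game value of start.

P (MIN): min(41, -22) = -22
Q (MIN): min(45, -13, 15) = -13
R (MIN): min(16, 1, 2, -26) = -26
start (MAX): max(-22, -13, -26) = -13

-13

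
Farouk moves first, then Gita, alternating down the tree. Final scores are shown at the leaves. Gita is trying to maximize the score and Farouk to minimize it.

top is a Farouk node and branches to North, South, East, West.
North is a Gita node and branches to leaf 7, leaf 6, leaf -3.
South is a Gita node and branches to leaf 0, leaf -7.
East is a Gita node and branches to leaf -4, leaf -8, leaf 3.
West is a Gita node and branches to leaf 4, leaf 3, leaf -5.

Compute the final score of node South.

0

South (Gita): max(0, -7) = 0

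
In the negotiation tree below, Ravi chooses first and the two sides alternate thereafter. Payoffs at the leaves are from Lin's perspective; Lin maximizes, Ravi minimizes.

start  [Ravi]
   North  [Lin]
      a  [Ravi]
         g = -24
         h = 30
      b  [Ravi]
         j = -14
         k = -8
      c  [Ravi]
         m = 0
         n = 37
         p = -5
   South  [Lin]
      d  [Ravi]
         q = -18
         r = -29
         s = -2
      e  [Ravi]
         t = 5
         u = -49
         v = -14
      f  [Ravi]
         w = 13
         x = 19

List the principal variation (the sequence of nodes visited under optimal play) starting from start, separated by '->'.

a (Ravi): min(-24, 30) = -24
b (Ravi): min(-14, -8) = -14
c (Ravi): min(0, 37, -5) = -5
North (Lin): max(-24, -14, -5) = -5
d (Ravi): min(-18, -29, -2) = -29
e (Ravi): min(5, -49, -14) = -49
f (Ravi): min(13, 19) = 13
South (Lin): max(-29, -49, 13) = 13
start (Ravi): min(-5, 13) = -5
At start, Ravi picks North (lowest: -5).
At North, Lin picks c (highest: -5).
At c, Ravi picks p (lowest: -5).
Terminal value -5.

start -> North -> c -> p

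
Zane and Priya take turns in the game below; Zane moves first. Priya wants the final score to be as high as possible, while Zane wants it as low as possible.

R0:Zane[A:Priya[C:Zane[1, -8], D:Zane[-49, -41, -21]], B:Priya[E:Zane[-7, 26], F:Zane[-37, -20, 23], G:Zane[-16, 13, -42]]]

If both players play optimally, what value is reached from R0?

C (Zane): min(1, -8) = -8
D (Zane): min(-49, -41, -21) = -49
A (Priya): max(-8, -49) = -8
E (Zane): min(-7, 26) = -7
F (Zane): min(-37, -20, 23) = -37
G (Zane): min(-16, 13, -42) = -42
B (Priya): max(-7, -37, -42) = -7
R0 (Zane): min(-8, -7) = -8

-8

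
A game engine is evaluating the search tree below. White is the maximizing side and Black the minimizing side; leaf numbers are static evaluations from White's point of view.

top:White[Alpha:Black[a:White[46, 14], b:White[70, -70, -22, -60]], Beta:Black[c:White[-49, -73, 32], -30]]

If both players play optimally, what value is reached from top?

a (White): max(46, 14) = 46
b (White): max(70, -70, -22, -60) = 70
Alpha (Black): min(46, 70) = 46
c (White): max(-49, -73, 32) = 32
Beta (Black): min(32, -30) = -30
top (White): max(46, -30) = 46

46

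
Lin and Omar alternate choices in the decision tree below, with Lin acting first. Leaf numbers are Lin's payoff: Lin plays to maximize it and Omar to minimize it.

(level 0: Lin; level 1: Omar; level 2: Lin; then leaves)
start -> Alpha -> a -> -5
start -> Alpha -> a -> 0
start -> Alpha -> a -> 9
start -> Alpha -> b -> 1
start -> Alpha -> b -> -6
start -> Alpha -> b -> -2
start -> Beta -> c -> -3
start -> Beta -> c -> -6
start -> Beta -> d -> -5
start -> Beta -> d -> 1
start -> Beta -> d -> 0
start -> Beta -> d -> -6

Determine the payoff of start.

1

a (Lin): max(-5, 0, 9) = 9
b (Lin): max(1, -6, -2) = 1
Alpha (Omar): min(9, 1) = 1
c (Lin): max(-3, -6) = -3
d (Lin): max(-5, 1, 0, -6) = 1
Beta (Omar): min(-3, 1) = -3
start (Lin): max(1, -3) = 1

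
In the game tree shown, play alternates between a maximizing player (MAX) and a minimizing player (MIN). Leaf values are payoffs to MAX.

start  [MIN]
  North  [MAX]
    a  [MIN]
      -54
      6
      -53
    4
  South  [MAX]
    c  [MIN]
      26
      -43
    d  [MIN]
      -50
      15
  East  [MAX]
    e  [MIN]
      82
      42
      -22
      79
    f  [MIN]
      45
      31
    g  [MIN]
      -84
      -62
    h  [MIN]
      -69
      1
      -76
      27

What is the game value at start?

a (MIN): min(-54, 6, -53) = -54
North (MAX): max(-54, 4) = 4
c (MIN): min(26, -43) = -43
d (MIN): min(-50, 15) = -50
South (MAX): max(-43, -50) = -43
e (MIN): min(82, 42, -22, 79) = -22
f (MIN): min(45, 31) = 31
g (MIN): min(-84, -62) = -84
h (MIN): min(-69, 1, -76, 27) = -76
East (MAX): max(-22, 31, -84, -76) = 31
start (MIN): min(4, -43, 31) = -43

-43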